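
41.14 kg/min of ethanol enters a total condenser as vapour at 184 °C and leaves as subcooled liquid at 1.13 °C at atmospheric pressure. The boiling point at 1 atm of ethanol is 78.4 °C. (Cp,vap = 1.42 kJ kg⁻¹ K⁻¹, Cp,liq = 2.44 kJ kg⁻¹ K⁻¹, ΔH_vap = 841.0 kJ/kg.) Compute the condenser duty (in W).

vapour 184→78.4 °C: -149.95 kJ/kg
condensation at 78.4 °C: -841 kJ/kg
liquid 78.4→1.13 °C: -188.54 kJ/kg
Δh = -149.95 + -841 + -188.54 = -1179.5 kJ/kg
Q = ṁ·Δh = 41.14 kg/min × -1179.5 kJ/kg = -48524 kJ/min
|Q| = 808.74 kW = 808740 W

Q_c = 809000 W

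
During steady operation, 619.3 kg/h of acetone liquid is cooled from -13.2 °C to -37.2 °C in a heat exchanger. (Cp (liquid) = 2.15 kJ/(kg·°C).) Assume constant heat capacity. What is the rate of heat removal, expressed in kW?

Q_c = 8.88 kW

Q = ṁ·Cp·ΔT = 619.3 × 2.15 × (-37.2 − -13.2) = -31956 kJ/h
Converting: 31956 / 3600 s = 8.8766 kW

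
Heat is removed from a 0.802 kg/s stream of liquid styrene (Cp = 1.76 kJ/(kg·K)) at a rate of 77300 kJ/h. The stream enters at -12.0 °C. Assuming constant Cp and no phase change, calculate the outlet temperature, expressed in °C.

Q = 77300 kJ/h = 21.472 kJ/s
ΔT = Q/(ṁ·Cp) = 21.472/(0.802×1.76) = 15.212 K
T_out = -12.0 − 15.212 = -27.212 °C

T_out = -27.2 °C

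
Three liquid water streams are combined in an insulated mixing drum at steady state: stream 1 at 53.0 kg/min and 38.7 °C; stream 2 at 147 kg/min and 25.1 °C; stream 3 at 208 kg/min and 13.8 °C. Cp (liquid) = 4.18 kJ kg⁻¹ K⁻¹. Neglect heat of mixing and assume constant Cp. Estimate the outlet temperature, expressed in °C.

T_out = 21.1 °C

Energy balance with Q = 0: Σ ṁᵢCp,ᵢ(T_out − Tᵢ) = 0
Σ ṁᵢCp,ᵢTᵢ = 53.0×4.18×38.7 + 147×4.18×25.1 + 208×4.18×13.8 = 35995
Σ ṁᵢCp,ᵢ = 53.0×4.18 + 147×4.18 + 208×4.18 = 1705.4
T_out = 35995 / 1705.4 = 21.106 °C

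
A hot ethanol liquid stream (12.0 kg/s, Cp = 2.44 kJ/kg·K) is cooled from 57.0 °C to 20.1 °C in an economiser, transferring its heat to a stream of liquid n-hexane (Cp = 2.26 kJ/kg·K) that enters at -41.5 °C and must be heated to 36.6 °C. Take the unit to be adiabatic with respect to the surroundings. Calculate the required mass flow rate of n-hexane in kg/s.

ṁ_c = 6.12 kg/s

Heat released by hot stream: Q = 12.0 × 2.44 × (57.0 − 20.1) = 1080.4 kJ/s
Energy balance on cold side (adiabatic exchanger): Q = ṁ_c·Cp_c·(T_c,out − T_c,in)
ṁ_c = 1080.4 / [2.26 × (36.6 − -41.5)] = 6.1212 kg/s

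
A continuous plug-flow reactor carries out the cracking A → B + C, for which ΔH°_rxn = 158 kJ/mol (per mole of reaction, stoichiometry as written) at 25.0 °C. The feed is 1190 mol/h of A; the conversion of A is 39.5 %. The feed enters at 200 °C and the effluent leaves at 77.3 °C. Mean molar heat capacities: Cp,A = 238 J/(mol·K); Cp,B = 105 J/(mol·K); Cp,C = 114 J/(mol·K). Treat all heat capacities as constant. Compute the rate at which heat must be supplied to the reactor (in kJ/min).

Extent of reaction ξ = 0.395 × 1190 = 470.05 mol/h
Reaction term: ξ·ΔH°_rxn = 470.05 × 158 = 74268 kJ/h
Sensible, feed 200→25 °C: -49564 kJ/h
Outlet flows (mol/h): A 719.95, B 470.05, C 470.05
Sensible, products 25→77.3 °C: 14345 kJ/h
Q = ΔH = 39050 kJ/h = 10.847 kW
Heat supplied = 650.83 kJ/min

Q_in = 651 kJ/min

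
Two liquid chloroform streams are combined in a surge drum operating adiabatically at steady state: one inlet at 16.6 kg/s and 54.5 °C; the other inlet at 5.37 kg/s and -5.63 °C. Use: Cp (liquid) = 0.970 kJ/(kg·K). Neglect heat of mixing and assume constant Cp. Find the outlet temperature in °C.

T_out = 39.8 °C

No heat crosses the boundary, so H_out = H_in.
T_out = Σ ṁᵢCp,ᵢTᵢ / Σ ṁᵢCp,ᵢ
      = 848.23 / 21.311 = 39.803 °C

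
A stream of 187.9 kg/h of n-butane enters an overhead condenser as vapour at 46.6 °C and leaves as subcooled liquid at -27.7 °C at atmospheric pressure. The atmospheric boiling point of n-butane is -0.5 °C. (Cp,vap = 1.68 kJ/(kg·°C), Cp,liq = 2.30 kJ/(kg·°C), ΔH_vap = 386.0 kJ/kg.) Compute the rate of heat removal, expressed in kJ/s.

vapour 46.6→-0.5 °C: -79.128 kJ/kg
condensation at -0.5 °C: -386 kJ/kg
liquid -0.5→-27.7 °C: -62.56 kJ/kg
Δh = -79.128 + -386 + -62.56 = -527.69 kJ/kg
Q = ṁ·Δh = 187.9 kg/h × -527.69 kJ/kg = -99153 kJ/h
|Q| = 27.542 kW

Q_c = 27.5 kJ/s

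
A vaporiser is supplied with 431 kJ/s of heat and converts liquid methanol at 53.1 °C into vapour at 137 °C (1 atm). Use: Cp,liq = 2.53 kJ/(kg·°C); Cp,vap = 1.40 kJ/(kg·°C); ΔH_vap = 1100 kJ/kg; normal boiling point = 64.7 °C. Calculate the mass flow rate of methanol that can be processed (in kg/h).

ṁ = 1260 kg/h

Δh = 2.53×(64.7−53.1) + 1100 + 1.40×(137−64.7) = 1230.6 kJ/kg
Q = 431 kJ/s = 431 kJ/s = 1.5516e+06 kJ/h
ṁ = Q/Δh = 1.5516e+06 / 1230.6 = 1260.9 kg/h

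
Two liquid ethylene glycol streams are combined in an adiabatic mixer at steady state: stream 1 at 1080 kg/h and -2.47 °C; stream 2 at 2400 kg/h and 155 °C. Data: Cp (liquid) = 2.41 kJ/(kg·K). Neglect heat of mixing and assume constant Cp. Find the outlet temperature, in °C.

Adiabatic, steady state ⇒ Σ ṁᵢCp,ᵢ(T_out − Tᵢ) = 0
T_out = Σ ṁᵢCp,ᵢTᵢ / Σ ṁᵢCp,ᵢ
      = 890090 / 8386.8 = 106.13 °C

T_out = 106 °C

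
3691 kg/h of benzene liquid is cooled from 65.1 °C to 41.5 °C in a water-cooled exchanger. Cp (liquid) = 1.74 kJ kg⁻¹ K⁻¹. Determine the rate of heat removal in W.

Q = ṁ·Cp·ΔT = 3691 × 1.74 × (41.5 − 65.1) = -151570 kJ/h
Converting: 151570 / 3600 s = 42.102 kW
Cooling duty = 42102 W

Q_c = 42100 W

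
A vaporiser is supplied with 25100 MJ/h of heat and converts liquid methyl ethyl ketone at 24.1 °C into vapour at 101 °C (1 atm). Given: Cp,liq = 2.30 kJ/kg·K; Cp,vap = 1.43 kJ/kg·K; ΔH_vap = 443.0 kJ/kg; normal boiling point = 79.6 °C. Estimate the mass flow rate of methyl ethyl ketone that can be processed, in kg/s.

ṁ = 11.6 kg/s

Δh = 2.30×(79.6−24.1) + 443.0 + 1.43×(101−79.6) = 601.25 kJ/kg
Q = 25100 MJ/h = 6972.2 kJ/s = 6972.2 kJ/s
ṁ = Q/Δh = 6972.2 / 601.25 = 11.596 kg/s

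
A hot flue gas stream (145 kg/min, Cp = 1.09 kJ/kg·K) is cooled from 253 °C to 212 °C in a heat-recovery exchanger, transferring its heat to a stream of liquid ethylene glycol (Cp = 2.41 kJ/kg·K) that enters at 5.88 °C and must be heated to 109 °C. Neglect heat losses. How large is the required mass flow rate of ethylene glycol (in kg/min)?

ṁ_c = 26.1 kg/min

Heat released by hot stream: Q = 145 × 1.09 × (253 − 212) = 6480.1 kJ/min
Energy balance on cold side (adiabatic exchanger): Q = ṁ_c·Cp_c·(T_c,out − T_c,in)
ṁ_c = 6480.1 / [2.41 × (109 − 5.88)] = 26.075 kg/min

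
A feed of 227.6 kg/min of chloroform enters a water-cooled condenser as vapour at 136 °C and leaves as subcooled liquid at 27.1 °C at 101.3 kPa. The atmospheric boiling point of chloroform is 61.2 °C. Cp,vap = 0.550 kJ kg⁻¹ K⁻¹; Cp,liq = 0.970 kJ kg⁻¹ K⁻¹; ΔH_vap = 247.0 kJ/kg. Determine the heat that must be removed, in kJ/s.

vapour 136→61.2 °C: -41.14 kJ/kg
condensation at 61.2 °C: -247 kJ/kg
liquid 61.2→27.1 °C: -33.077 kJ/kg
Δh = -41.14 + -247 + -33.077 = -321.22 kJ/kg
Q = ṁ·Δh = 227.6 kg/min × -321.22 kJ/kg = -73109 kJ/min
|Q| = 1218.5 kW

Q_c = 1220 kJ/s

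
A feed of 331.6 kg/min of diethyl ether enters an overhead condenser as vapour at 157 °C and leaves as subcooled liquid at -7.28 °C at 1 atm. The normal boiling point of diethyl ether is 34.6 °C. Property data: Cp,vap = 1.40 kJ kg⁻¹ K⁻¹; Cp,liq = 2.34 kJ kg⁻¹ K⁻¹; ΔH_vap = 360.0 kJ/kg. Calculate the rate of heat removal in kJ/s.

vapour 157→34.6 °C: -171.36 kJ/kg
condensation at 34.6 °C: -360 kJ/kg
liquid 34.6→-7.28 °C: -97.999 kJ/kg
Δh = -171.36 + -360 + -97.999 = -629.36 kJ/kg
Q = ṁ·Δh = 331.6 kg/min × -629.36 kJ/kg = -208700 kJ/min
|Q| = 3478.3 kW

Q_c = 3480 kJ/s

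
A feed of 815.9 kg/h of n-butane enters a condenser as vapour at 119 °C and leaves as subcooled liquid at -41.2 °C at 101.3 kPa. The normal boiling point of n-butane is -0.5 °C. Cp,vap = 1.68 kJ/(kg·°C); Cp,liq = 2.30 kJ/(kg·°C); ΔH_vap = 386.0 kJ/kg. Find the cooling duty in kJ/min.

Q_c = 9250 kJ/min

vapour 119→-0.5 °C: -200.76 kJ/kg
condensation at -0.5 °C: -386 kJ/kg
liquid -0.5→-41.2 °C: -93.61 kJ/kg
Δh = -200.76 + -386 + -93.61 = -680.37 kJ/kg
Q = ṁ·Δh = 815.9 kg/h × -680.37 kJ/kg = -555110 kJ/h
|Q| = 154.2 kW = 9251.9 kJ/min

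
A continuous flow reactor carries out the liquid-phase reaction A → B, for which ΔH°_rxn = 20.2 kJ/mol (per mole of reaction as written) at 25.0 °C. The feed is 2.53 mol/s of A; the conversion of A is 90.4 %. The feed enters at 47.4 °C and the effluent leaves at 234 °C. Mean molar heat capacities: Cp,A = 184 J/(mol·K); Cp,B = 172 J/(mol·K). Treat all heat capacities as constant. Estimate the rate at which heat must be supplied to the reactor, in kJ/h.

Extent of reaction ξ = 0.904 × 2.53 = 2.2871 mol/s
Reaction term: ξ·ΔH°_rxn = 2.2871 × 20.2 = 46.2 kJ/s
Sensible, feed 47.4→25 °C: -10.428 kJ/s
Outlet flows (mol/s): A 0.24288, B 2.2871
Sensible, products 25→234 °C: 91.558 kJ/s
Q = ΔH = 127.33 kJ/s = 127.33 kW
Heat supplied = 458390 kJ/h

Q_in = 458000 kJ/h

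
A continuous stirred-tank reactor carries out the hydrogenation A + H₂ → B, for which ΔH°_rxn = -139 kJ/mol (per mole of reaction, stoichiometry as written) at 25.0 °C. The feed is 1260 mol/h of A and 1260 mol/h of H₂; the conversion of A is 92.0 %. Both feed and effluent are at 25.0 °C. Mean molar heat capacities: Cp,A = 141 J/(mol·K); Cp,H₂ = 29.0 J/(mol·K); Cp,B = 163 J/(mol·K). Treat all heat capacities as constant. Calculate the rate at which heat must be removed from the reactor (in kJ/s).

Q_out = 44.8 kJ/s

Extent of reaction ξ = 0.920 × 1260 = 1159.2 mol/h
Reaction term: ξ·ΔH°_rxn = 1159.2 × -139 = -161130 kJ/h
Q = ΔH = -161130 kJ/h = -44.758 kW
Heat removed = 44.758 kJ/s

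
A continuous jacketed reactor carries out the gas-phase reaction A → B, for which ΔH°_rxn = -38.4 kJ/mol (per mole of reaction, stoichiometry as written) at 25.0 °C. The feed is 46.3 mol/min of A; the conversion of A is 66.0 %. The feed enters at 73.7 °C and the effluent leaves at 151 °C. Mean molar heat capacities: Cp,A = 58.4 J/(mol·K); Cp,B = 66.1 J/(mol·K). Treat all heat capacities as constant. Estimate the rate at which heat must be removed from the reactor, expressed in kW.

Q_out = 15.6 kW

Extent of reaction ξ = 0.660 × 46.3 = 30.558 mol/min
Reaction term: ξ·ΔH°_rxn = 30.558 × -38.4 = -1173.4 kJ/min
Sensible, feed 73.7→25 °C: -131.68 kJ/min
Outlet flows (mol/min): A 15.742, B 30.558
Sensible, products 25→151 °C: 370.34 kJ/min
Q = ΔH = -934.77 kJ/min = -15.579 kW
Heat removed = 15.579 kW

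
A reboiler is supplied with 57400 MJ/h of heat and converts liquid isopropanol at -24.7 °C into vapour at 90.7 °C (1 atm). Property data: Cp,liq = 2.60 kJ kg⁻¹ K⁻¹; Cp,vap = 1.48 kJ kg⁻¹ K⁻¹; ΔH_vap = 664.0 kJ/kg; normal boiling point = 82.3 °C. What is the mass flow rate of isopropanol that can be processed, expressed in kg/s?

Δh = 2.60×(82.3−-24.7) + 664.0 + 1.48×(90.7−82.3) = 954.63 kJ/kg
Q = 57400 MJ/h = 15944 kJ/s = 15944 kJ/s
ṁ = Q/Δh = 15944 / 954.63 = 16.702 kg/s

ṁ = 16.7 kg/s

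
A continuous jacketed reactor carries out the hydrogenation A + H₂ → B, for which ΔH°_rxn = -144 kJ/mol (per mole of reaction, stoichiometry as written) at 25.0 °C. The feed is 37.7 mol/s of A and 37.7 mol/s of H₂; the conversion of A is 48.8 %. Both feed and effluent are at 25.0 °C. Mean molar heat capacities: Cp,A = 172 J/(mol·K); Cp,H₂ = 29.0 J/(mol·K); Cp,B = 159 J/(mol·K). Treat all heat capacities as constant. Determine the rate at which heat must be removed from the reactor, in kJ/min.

Q_out = 159000 kJ/min

Extent of reaction ξ = 0.488 × 37.7 = 18.398 mol/s
Reaction term: ξ·ΔH°_rxn = 18.398 × -144 = -2649.3 kJ/s
Q = ΔH = -2649.3 kJ/s = -2649.3 kW
Heat removed = 158960 kJ/min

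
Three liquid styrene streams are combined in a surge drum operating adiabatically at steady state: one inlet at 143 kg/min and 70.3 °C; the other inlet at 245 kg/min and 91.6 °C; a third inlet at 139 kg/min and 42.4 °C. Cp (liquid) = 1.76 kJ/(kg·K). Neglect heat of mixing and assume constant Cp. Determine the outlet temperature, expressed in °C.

T_out = 72.8 °C

Energy balance with Q = 0: Σ ṁᵢCp,ᵢ(T_out − Tᵢ) = 0
Σ ṁᵢCp,ᵢTᵢ = 143×1.76×70.3 + 245×1.76×91.6 + 139×1.76×42.4 = 67564
Σ ṁᵢCp,ᵢ = 143×1.76 + 245×1.76 + 139×1.76 = 927.52
T_out = 67564 / 927.52 = 72.843 °C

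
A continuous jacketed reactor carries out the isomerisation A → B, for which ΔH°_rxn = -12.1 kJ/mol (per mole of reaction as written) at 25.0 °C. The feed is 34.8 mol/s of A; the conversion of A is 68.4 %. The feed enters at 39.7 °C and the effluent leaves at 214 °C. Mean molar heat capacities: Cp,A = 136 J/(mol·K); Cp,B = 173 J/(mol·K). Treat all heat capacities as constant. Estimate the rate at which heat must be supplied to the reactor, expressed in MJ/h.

Q_in = 2530 MJ/h

Extent of reaction ξ = 0.684 × 34.8 = 23.803 mol/s
Reaction term: ξ·ΔH°_rxn = 23.803 × -12.1 = -288.02 kJ/s
Sensible, feed 39.7→25 °C: -69.572 kJ/s
Outlet flows (mol/s): A 10.997, B 23.803
Sensible, products 25→214 °C: 1061 kJ/s
Q = ΔH = 703.36 kJ/s = 703.36 kW
Heat supplied = 2532.1 MJ/h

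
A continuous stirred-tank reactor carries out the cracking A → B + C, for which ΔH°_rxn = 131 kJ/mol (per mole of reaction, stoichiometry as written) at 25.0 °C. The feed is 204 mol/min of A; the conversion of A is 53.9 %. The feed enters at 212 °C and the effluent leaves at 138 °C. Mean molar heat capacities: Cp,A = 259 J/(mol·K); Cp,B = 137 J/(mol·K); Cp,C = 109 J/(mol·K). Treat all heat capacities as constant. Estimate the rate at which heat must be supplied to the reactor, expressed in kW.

Q_in = 172 kW

Extent of reaction ξ = 0.539 × 204 = 109.96 mol/min
Reaction term: ξ·ΔH°_rxn = 109.96 × 131 = 14404 kJ/min
Sensible, feed 212→25 °C: -9880.3 kJ/min
Outlet flows (mol/min): A 94.044, B 109.96, C 109.96
Sensible, products 25→138 °C: 5808.9 kJ/min
Q = ΔH = 10333 kJ/min = 172.21 kW
Heat supplied = 172.21 kW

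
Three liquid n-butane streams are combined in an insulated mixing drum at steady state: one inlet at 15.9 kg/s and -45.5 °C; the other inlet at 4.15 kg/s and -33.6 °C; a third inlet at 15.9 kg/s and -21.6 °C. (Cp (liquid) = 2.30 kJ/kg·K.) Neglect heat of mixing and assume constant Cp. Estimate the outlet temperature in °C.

T_out = -33.6 °C

No heat crosses the boundary, so H_out = H_in.
Σ ṁᵢCp,ᵢTᵢ = 15.9×2.30×-45.5 + 4.15×2.30×-33.6 + 15.9×2.30×-21.6 = -2774.6
Σ ṁᵢCp,ᵢ = 15.9×2.30 + 4.15×2.30 + 15.9×2.30 = 82.685
T_out = -2774.6 / 82.685 = -33.556 °C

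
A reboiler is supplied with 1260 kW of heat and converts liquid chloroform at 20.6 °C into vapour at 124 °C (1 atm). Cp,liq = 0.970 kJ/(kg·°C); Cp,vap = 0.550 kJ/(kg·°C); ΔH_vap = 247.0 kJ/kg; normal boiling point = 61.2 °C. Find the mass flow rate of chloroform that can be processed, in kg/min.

Δh = 0.970×(61.2−20.6) + 247.0 + 0.550×(124−61.2) = 320.92 kJ/kg
Q = 1260 kW = 1260 kJ/s = 75600 kJ/min
ṁ = Q/Δh = 75600 / 320.92 = 235.57 kg/min

ṁ = 236 kg/min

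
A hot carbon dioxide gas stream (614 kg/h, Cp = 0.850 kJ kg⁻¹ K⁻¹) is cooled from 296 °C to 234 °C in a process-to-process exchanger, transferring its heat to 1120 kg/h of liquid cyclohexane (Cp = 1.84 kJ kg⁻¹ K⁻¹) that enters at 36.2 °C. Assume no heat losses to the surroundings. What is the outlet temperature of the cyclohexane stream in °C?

Heat released by hot stream: Q = 614 × 0.850 × (296 − 234) = 32358 kJ/h
Energy balance on cold side (adiabatic exchanger): Q = ṁ_c·Cp_c·(T_c,out − T_c,in)
T_c,out = 36.2 + 32358/(1120 × 1.84) = 51.902 °C

T_c,out = 51.9 °C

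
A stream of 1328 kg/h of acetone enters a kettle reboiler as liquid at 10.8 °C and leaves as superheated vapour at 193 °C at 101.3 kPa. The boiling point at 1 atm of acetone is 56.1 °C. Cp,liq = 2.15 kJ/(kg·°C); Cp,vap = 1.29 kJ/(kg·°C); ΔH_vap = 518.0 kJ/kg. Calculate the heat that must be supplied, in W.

liquid 10.8→56.1 °C: 97.395 kJ/kg
vaporisation at 56.1 °C: 518 kJ/kg
vapour 56.1→193 °C: 176.6 kJ/kg
Δh = 97.395 + 518 + 176.6 = 792 kJ/kg
Q = ṁ·Δh = 1328 kg/h × 792 kJ/kg = 1.0518e+06 kJ/h
|Q| = 292.16 kW = 292160 W

Q = 292000 W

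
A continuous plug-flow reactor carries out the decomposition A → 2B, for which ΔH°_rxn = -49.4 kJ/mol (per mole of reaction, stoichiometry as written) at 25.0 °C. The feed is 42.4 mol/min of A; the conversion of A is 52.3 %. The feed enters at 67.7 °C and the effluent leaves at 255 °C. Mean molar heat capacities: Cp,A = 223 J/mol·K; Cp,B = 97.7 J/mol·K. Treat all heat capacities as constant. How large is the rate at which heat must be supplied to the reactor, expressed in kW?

Extent of reaction ξ = 0.523 × 42.4 = 22.175 mol/min
Reaction term: ξ·ΔH°_rxn = 22.175 × -49.4 = -1095.5 kJ/min
Sensible, feed 67.7→25 °C: -403.74 kJ/min
Outlet flows (mol/min): A 20.225, B 44.35
Sensible, products 25→255 °C: 2033.9 kJ/min
Q = ΔH = 534.74 kJ/min = 8.9123 kW
Heat supplied = 8.9123 kW

Q_in = 8.91 kW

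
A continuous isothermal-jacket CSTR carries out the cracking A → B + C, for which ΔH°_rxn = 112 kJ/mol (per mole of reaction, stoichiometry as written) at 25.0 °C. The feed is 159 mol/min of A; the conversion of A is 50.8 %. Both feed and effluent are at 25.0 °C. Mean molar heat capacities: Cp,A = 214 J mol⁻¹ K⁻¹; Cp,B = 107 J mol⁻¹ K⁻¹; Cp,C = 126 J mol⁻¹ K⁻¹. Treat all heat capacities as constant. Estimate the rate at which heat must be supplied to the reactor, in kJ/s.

Q_in = 151 kJ/s

Extent of reaction ξ = 0.508 × 159 = 80.772 mol/min
Reaction term: ξ·ΔH°_rxn = 80.772 × 112 = 9046.5 kJ/min
Q = ΔH = 9046.5 kJ/min = 150.77 kW
Heat supplied = 150.77 kJ/s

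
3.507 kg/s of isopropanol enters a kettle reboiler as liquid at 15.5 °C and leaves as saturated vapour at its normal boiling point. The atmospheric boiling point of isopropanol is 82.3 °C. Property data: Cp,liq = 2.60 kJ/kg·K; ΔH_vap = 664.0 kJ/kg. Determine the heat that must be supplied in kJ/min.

Q = 176000 kJ/min

liquid 15.5→82.3 °C: 173.68 kJ/kg
vaporisation at 82.3 °C: 664 kJ/kg
Δh = 173.68 + 664 = 837.68 kJ/kg
Q = ṁ·Δh = 3.507 kg/s × 837.68 kJ/kg = 2937.7 kJ/s
|Q| = 2937.7 kW = 176260 kJ/min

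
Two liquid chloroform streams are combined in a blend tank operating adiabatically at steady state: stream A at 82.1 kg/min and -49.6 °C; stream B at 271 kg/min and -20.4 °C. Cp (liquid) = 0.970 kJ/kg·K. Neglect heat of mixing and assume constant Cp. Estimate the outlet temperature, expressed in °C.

Adiabatic, steady state ⇒ Σ ṁᵢCp,ᵢ(T_out − Tᵢ) = 0
Σ ṁᵢCp,ᵢTᵢ = 82.1×0.970×-49.6 + 271×0.970×-20.4 = -9312.5
Σ ṁᵢCp,ᵢ = 82.1×0.970 + 271×0.970 = 342.51
T_out = -9312.5 / 342.51 = -27.189 °C

T_out = -27.2 °C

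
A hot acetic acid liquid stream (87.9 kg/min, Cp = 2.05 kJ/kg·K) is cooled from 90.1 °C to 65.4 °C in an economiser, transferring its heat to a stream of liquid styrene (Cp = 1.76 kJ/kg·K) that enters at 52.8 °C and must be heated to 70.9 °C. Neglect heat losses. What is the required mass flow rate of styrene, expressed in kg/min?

Heat released by hot stream: Q = 87.9 × 2.05 × (90.1 − 65.4) = 4450.8 kJ/min
Energy balance on cold side (adiabatic exchanger): Q = ṁ_c·Cp_c·(T_c,out − T_c,in)
ṁ_c = 4450.8 / [1.76 × (70.9 − 52.8)] = 139.72 kg/min

ṁ_c = 140 kg/min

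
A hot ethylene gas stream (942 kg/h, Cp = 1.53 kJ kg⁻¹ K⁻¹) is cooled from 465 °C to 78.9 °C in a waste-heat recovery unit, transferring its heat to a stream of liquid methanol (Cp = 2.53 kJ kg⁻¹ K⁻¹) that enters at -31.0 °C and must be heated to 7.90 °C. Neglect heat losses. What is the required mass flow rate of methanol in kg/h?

ṁ_c = 5650 kg/h

Heat released by hot stream: Q = 942 × 1.53 × (465 − 78.9) = 556470 kJ/h
Energy balance on cold side (adiabatic exchanger): Q = ṁ_c·Cp_c·(T_c,out − T_c,in)
ṁ_c = 556470 / [2.53 × (7.90 − -31.0)] = 5654.2 kg/h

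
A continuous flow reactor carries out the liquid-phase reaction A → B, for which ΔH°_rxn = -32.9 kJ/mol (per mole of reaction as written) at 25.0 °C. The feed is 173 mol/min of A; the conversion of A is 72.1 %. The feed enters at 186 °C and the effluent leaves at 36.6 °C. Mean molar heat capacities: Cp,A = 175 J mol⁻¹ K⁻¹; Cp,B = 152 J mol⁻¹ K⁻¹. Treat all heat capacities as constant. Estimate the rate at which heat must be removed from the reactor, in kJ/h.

Extent of reaction ξ = 0.721 × 173 = 124.73 mol/min
Reaction term: ξ·ΔH°_rxn = 124.73 × -32.9 = -4103.7 kJ/min
Sensible, feed 186→25 °C: -4874.3 kJ/min
Outlet flows (mol/min): A 48.267, B 124.73
Sensible, products 25→36.6 °C: 317.91 kJ/min
Q = ΔH = -8660.1 kJ/min = -144.33 kW
Heat removed = 519600 kJ/h

Q_out = 520000 kJ/h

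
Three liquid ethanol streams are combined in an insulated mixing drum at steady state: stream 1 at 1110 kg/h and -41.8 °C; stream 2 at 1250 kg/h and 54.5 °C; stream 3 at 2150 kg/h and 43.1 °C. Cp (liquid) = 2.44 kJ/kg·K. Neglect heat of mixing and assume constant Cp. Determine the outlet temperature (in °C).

T_out = 25.4 °C

Energy balance with Q = 0: Σ ṁᵢCp,ᵢ(T_out − Tᵢ) = 0
Σ ṁᵢCp,ᵢTᵢ = 1110×2.44×-41.8 + 1250×2.44×54.5 + 2150×2.44×43.1 = 279120
Σ ṁᵢCp,ᵢ = 1110×2.44 + 1250×2.44 + 2150×2.44 = 11004
T_out = 279120 / 11004 = 25.364 °C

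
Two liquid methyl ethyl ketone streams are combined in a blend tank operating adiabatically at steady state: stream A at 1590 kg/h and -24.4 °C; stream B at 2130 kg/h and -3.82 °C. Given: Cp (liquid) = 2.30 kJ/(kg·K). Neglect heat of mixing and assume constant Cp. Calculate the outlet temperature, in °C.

T_out = -12.6 °C

Adiabatic, steady state ⇒ Σ ṁᵢCp,ᵢ(T_out − Tᵢ) = 0
T_out = Σ ṁᵢCp,ᵢTᵢ / Σ ṁᵢCp,ᵢ
      = -107940 / 8556 = -12.616 °C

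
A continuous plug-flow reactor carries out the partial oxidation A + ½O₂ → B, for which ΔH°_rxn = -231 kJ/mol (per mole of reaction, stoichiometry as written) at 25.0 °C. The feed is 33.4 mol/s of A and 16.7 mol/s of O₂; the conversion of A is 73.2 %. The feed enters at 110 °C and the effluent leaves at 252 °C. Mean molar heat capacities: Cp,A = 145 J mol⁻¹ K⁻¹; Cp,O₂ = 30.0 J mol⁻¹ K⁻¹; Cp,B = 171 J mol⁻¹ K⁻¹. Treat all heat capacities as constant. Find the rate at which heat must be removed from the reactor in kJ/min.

Q_out = 290000 kJ/min

Extent of reaction ξ = 0.732 × 33.4 = 24.449 mol/s
Reaction term: ξ·ΔH°_rxn = 24.449 × -231 = -5647.7 kJ/s
Sensible, feed 110→25 °C: -454.24 kJ/s
Outlet flows (mol/s): A 8.9512, O₂ 4.4756, B 24.449
Sensible, products 25→252 °C: 1274.1 kJ/s
Q = ΔH = -4827.8 kJ/s = -4827.8 kW
Heat removed = 289670 kJ/min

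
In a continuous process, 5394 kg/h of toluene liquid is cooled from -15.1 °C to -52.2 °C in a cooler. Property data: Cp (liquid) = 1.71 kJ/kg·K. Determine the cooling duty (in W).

Q = ṁ·Cp·ΔT = 5394 × 1.71 × (-52.2 − -15.1) = -342200 kJ/h
Converting: 342200 / 3600 s = 95.056 kW
Cooling duty = 95056 W

Q_c = 95100 W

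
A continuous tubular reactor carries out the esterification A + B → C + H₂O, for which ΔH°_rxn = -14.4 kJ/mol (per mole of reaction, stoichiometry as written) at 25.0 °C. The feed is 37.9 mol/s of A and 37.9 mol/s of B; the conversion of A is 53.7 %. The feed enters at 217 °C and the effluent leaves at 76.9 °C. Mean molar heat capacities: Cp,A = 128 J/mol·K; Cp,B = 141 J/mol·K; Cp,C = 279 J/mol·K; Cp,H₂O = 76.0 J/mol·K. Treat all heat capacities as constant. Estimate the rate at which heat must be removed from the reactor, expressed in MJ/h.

Q_out = 5870 MJ/h

Extent of reaction ξ = 0.537 × 37.9 = 20.352 mol/s
Reaction term: ξ·ΔH°_rxn = 20.352 × -14.4 = -293.07 kJ/s
Sensible, feed 217→25 °C: -1957.5 kJ/s
Outlet flows (mol/s): A 17.548, B 17.548, C 20.352, H₂O 20.352
Sensible, products 25→76.9 °C: 619.97 kJ/s
Q = ΔH = -1630.6 kJ/s = -1630.6 kW
Heat removed = 5870 MJ/h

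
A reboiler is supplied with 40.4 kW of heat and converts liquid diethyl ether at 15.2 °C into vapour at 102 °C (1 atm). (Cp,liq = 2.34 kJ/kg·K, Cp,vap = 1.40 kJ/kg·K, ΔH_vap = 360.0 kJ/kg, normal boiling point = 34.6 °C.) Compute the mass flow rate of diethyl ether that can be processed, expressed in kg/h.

Δh = 2.34×(34.6−15.2) + 360.0 + 1.40×(102−34.6) = 499.76 kJ/kg
Q = 40.4 kW = 40.4 kJ/s = 145440 kJ/h
ṁ = Q/Δh = 145440 / 499.76 = 291.02 kg/h

ṁ = 291 kg/h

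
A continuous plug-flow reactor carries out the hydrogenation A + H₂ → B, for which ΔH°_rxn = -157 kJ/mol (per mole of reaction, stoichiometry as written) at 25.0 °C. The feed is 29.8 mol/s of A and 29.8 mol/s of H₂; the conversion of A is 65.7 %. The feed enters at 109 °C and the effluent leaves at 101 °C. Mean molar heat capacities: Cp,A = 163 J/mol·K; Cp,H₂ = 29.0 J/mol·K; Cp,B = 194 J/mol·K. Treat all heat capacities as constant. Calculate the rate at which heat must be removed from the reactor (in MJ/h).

Extent of reaction ξ = 0.657 × 29.8 = 19.579 mol/s
Reaction term: ξ·ΔH°_rxn = 19.579 × -157 = -3073.8 kJ/s
Sensible, feed 109→25 °C: -480.61 kJ/s
Outlet flows (mol/s): A 10.221, H₂ 10.221, B 19.579
Sensible, products 25→101 °C: 437.82 kJ/s
Q = ΔH = -3116.6 kJ/s = -3116.6 kW
Heat removed = 11220 MJ/h

Q_out = 11200 MJ/h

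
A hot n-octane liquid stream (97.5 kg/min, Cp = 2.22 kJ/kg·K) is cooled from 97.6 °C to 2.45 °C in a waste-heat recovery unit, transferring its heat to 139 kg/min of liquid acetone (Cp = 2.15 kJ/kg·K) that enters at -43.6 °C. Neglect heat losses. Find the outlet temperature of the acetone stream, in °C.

T_c,out = 25.3 °C

Heat released by hot stream: Q = 97.5 × 2.22 × (97.6 − 2.45) = 20595 kJ/min
Energy balance on cold side (adiabatic exchanger): Q = ṁ_c·Cp_c·(T_c,out − T_c,in)
T_c,out = -43.6 + 20595/(139 × 2.15) = 25.315 °C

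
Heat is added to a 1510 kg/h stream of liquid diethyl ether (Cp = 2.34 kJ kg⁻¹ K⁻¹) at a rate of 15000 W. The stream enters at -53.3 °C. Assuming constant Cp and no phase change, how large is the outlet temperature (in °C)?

Q = 15000 W = 54000 kJ/h
ΔT = Q/(ṁ·Cp) = 54000/(1510×2.34) = 15.283 K
T_out = -53.3 + 15.283 = -38.017 °C

T_out = -38.0 °C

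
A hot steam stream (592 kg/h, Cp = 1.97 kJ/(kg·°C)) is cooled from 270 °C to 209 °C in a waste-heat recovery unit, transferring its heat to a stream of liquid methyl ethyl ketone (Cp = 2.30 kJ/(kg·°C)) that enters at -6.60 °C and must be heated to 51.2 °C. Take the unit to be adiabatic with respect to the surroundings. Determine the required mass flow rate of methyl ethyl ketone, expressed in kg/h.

ṁ_c = 535 kg/h

Heat released by hot stream: Q = 592 × 1.97 × (270 − 209) = 71141 kJ/h
Energy balance on cold side (adiabatic exchanger): Q = ṁ_c·Cp_c·(T_c,out − T_c,in)
ṁ_c = 71141 / [2.30 × (51.2 − -6.60)] = 535.13 kg/h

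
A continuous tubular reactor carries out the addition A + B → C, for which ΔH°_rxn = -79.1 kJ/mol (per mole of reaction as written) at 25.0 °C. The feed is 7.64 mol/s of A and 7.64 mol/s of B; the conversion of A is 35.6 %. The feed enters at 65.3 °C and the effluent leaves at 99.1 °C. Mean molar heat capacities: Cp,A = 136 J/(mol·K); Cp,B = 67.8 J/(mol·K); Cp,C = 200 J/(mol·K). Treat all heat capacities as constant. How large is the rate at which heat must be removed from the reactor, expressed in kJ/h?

Extent of reaction ξ = 0.356 × 7.64 = 2.7198 mol/s
Reaction term: ξ·ΔH°_rxn = 2.7198 × -79.1 = -215.14 kJ/s
Sensible, feed 65.3→25 °C: -62.748 kJ/s
Outlet flows (mol/s): A 4.9202, B 4.9202, C 2.7198
Sensible, products 25→99.1 °C: 114.61 kJ/s
Q = ΔH = -163.28 kJ/s = -163.28 kW
Heat removed = 587800 kJ/h

Q_out = 588000 kJ/h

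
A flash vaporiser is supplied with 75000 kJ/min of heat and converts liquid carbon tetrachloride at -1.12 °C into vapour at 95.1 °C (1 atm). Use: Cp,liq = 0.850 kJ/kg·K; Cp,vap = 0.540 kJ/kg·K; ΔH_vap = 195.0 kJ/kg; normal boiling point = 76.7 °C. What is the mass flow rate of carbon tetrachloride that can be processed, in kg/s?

ṁ = 4.61 kg/s

Δh = 0.850×(76.7−-1.12) + 195.0 + 0.540×(95.1−76.7) = 271.08 kJ/kg
Q = 75000 kJ/min = 1250 kJ/s = 1250 kJ/s
ṁ = Q/Δh = 1250 / 271.08 = 4.6111 kg/s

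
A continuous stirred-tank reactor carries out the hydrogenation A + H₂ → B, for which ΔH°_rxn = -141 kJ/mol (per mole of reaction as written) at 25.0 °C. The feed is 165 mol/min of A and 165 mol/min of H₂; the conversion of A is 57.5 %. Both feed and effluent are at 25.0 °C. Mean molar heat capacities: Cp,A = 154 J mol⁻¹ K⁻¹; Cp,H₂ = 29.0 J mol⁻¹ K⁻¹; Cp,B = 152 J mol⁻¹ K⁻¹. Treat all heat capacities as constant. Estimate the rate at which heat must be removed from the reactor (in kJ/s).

Q_out = 223 kJ/s

Extent of reaction ξ = 0.575 × 165 = 94.875 mol/min
Reaction term: ξ·ΔH°_rxn = 94.875 × -141 = -13377 kJ/min
Q = ΔH = -13377 kJ/min = -222.96 kW
Heat removed = 222.96 kJ/s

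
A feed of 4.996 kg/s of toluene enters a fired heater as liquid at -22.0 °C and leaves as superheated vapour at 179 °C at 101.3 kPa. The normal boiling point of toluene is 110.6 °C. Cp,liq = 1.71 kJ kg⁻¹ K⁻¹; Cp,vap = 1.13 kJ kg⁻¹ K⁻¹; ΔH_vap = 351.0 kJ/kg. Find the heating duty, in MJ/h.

Q = 11800 MJ/h

liquid -22.0→110.6 °C: 226.75 kJ/kg
vaporisation at 110.6 °C: 351 kJ/kg
vapour 110.6→179 °C: 77.292 kJ/kg
Δh = 226.75 + 351 + 77.292 = 655.04 kJ/kg
Q = ṁ·Δh = 4.996 kg/s × 655.04 kJ/kg = 3272.6 kJ/s
|Q| = 3272.6 kW = 11781 MJ/h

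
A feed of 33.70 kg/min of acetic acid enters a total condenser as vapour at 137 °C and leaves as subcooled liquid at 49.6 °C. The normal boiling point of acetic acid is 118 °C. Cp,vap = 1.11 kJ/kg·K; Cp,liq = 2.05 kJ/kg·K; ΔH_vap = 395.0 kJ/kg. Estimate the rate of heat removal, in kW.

Q_c = 312 kW

vapour 137→118 °C: -21.09 kJ/kg
condensation at 118 °C: -395 kJ/kg
liquid 118→49.6 °C: -140.22 kJ/kg
Δh = -21.09 + -395 + -140.22 = -556.31 kJ/kg
Q = ṁ·Δh = 33.70 kg/min × -556.31 kJ/kg = -18748 kJ/min
|Q| = 312.46 kW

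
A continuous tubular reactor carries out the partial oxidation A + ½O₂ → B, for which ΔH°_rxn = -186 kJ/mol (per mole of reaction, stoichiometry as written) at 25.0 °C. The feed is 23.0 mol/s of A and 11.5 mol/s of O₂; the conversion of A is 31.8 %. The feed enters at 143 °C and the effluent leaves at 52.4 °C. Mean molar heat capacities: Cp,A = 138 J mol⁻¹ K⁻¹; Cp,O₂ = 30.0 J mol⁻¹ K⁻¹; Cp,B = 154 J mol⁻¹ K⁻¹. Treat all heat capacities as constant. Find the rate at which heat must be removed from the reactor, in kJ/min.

Extent of reaction ξ = 0.318 × 23.0 = 7.314 mol/s
Reaction term: ξ·ΔH°_rxn = 7.314 × -186 = -1360.4 kJ/s
Sensible, feed 143→25 °C: -415.24 kJ/s
Outlet flows (mol/s): A 15.686, O₂ 7.843, B 7.314
Sensible, products 25→52.4 °C: 96.621 kJ/s
Q = ΔH = -1679 kJ/s = -1679 kW
Heat removed = 100740 kJ/min

Q_out = 101000 kJ/min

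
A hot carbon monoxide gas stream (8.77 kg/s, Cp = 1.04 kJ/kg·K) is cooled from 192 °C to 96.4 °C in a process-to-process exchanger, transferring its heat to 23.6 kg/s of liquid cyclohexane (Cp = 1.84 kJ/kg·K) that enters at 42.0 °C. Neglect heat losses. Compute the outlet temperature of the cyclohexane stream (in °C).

Heat released by hot stream: Q = 8.77 × 1.04 × (192 − 96.4) = 871.95 kJ/s
Energy balance on cold side (adiabatic exchanger): Q = ṁ_c·Cp_c·(T_c,out − T_c,in)
T_c,out = 42.0 + 871.95/(23.6 × 1.84) = 62.08 °C

T_c,out = 62.1 °C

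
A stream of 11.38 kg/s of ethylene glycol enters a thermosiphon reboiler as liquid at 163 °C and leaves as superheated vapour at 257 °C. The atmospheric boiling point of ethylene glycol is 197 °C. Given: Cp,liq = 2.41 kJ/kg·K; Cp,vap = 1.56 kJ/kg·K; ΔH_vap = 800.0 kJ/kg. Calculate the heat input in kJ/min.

liquid 163→197 °C: 81.94 kJ/kg
vaporisation at 197 °C: 800 kJ/kg
vapour 197→257 °C: 93.6 kJ/kg
Δh = 81.94 + 800 + 93.6 = 975.54 kJ/kg
Q = ṁ·Δh = 11.38 kg/s × 975.54 kJ/kg = 11102 kJ/s
|Q| = 11102 kW = 666100 kJ/min

Q = 666000 kJ/min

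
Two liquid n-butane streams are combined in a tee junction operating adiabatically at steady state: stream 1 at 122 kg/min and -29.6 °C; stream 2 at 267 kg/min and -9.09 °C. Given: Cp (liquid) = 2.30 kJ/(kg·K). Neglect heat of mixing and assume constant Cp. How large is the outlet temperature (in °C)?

T_out = -15.5 °C

Adiabatic, steady state ⇒ Σ ṁᵢCp,ᵢ(T_out − Tᵢ) = 0
Σ ṁᵢCp,ᵢTᵢ = 122×2.30×-29.6 + 267×2.30×-9.09 = -13888
Σ ṁᵢCp,ᵢ = 122×2.30 + 267×2.30 = 894.7
T_out = -13888 / 894.7 = -15.522 °C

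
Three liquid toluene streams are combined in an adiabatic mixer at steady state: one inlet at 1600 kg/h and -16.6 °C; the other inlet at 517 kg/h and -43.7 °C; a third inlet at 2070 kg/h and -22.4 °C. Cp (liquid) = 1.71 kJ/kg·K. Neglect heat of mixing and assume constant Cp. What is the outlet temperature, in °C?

Adiabatic, steady state ⇒ Σ ṁᵢCp,ᵢ(T_out − Tᵢ) = 0
T_out = Σ ṁᵢCp,ᵢTᵢ / Σ ṁᵢCp,ᵢ
      = -163340 / 7159.8 = -22.814 °C

T_out = -22.8 °C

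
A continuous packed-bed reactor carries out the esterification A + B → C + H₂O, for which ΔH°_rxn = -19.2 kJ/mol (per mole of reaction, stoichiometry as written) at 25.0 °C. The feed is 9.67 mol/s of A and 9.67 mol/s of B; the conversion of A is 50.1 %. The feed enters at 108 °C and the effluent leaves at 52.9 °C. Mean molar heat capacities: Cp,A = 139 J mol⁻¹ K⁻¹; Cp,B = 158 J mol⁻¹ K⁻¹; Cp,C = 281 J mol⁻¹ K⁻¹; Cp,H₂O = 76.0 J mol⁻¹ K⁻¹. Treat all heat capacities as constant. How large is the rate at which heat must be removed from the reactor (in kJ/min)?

Q_out = 14600 kJ/min

Extent of reaction ξ = 0.501 × 9.67 = 4.8447 mol/s
Reaction term: ξ·ΔH°_rxn = 4.8447 × -19.2 = -93.018 kJ/s
Sensible, feed 108→25 °C: -238.38 kJ/s
Outlet flows (mol/s): A 4.8253, B 4.8253, C 4.8447, H₂O 4.8447
Sensible, products 25→52.9 °C: 88.238 kJ/s
Q = ΔH = -243.15 kJ/s = -243.15 kW
Heat removed = 14589 kJ/min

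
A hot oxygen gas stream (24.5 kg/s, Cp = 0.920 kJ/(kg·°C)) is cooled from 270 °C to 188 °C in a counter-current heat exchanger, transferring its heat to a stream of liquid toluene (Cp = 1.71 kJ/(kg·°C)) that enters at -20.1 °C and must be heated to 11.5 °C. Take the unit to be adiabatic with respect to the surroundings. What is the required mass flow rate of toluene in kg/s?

ṁ_c = 34.2 kg/s

Heat released by hot stream: Q = 24.5 × 0.920 × (270 − 188) = 1848.3 kJ/s
Energy balance on cold side (adiabatic exchanger): Q = ṁ_c·Cp_c·(T_c,out − T_c,in)
ṁ_c = 1848.3 / [1.71 × (11.5 − -20.1)] = 34.205 kg/s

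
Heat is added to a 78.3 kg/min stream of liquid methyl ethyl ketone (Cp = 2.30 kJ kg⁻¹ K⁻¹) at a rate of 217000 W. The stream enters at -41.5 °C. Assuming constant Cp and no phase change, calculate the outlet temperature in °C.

Q = 217000 W = 13020 kJ/min
ΔT = Q/(ṁ·Cp) = 13020/(78.3×2.30) = 72.297 K
T_out = -41.5 + 72.297 = 30.797 °C

T_out = 30.8 °C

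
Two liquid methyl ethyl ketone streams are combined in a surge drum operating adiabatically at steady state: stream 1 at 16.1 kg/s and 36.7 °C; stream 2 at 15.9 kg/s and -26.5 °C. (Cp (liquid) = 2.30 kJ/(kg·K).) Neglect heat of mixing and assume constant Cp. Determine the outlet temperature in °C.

T_out = 5.30 °C

Energy balance with Q = 0: Σ ṁᵢCp,ᵢ(T_out − Tᵢ) = 0
T_out = Σ ṁᵢCp,ᵢTᵢ / Σ ṁᵢCp,ᵢ
      = 389.9 / 73.6 = 5.2975 °C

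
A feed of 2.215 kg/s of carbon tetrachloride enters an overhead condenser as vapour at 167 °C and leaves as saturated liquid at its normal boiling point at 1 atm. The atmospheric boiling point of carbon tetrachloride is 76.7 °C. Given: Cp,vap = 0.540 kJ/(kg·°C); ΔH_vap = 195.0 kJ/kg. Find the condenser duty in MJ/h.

vapour 167→76.7 °C: -48.762 kJ/kg
condensation at 76.7 °C: -195 kJ/kg
Δh = -48.762 + -195 = -243.76 kJ/kg
Q = ṁ·Δh = 2.215 kg/s × -243.76 kJ/kg = -539.93 kJ/s
|Q| = 539.93 kW = 1943.8 MJ/h

Q_c = 1940 MJ/h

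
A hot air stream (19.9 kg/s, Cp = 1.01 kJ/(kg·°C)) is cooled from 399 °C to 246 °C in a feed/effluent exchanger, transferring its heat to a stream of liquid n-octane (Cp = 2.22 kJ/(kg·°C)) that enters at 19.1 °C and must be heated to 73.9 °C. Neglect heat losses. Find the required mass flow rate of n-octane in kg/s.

Heat released by hot stream: Q = 19.9 × 1.01 × (399 − 246) = 3075.1 kJ/s
Energy balance on cold side (adiabatic exchanger): Q = ṁ_c·Cp_c·(T_c,out − T_c,in)
ṁ_c = 3075.1 / [2.22 × (73.9 − 19.1)] = 25.277 kg/s

ṁ_c = 25.3 kg/s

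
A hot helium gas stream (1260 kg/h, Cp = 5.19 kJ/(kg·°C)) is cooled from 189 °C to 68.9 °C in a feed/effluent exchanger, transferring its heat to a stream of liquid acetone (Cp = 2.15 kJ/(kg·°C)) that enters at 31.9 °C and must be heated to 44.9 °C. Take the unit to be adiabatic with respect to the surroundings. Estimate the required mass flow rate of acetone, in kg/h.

Heat released by hot stream: Q = 1260 × 5.19 × (189 − 68.9) = 785380 kJ/h
Energy balance on cold side (adiabatic exchanger): Q = ṁ_c·Cp_c·(T_c,out − T_c,in)
ṁ_c = 785380 / [2.15 × (44.9 − 31.9)] = 28100 kg/h

ṁ_c = 28100 kg/h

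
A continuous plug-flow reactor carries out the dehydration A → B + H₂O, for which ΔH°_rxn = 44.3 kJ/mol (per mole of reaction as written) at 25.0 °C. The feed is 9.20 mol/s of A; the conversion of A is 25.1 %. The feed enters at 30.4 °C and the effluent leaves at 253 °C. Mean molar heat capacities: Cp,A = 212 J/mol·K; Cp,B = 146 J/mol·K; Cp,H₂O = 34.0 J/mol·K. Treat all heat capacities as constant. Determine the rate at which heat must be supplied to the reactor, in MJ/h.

Extent of reaction ξ = 0.251 × 9.20 = 2.3092 mol/s
Reaction term: ξ·ΔH°_rxn = 2.3092 × 44.3 = 102.3 kJ/s
Sensible, feed 30.4→25 °C: -10.532 kJ/s
Outlet flows (mol/s): A 6.8908, B 2.3092, H₂O 2.3092
Sensible, products 25→253 °C: 427.84 kJ/s
Q = ΔH = 519.61 kJ/s = 519.61 kW
Heat supplied = 1870.6 MJ/h

Q_in = 1870 MJ/h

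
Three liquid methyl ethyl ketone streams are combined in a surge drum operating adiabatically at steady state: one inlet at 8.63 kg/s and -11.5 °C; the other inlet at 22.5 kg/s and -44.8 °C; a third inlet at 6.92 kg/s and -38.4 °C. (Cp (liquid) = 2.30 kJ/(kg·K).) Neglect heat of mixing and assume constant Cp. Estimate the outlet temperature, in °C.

T_out = -36.1 °C

Energy balance with Q = 0: Σ ṁᵢCp,ᵢ(T_out − Tᵢ) = 0
Σ ṁᵢCp,ᵢTᵢ = 8.63×2.30×-11.5 + 22.5×2.30×-44.8 + 6.92×2.30×-38.4 = -3157.8
Σ ṁᵢCp,ᵢ = 8.63×2.30 + 22.5×2.30 + 6.92×2.30 = 87.515
T_out = -3157.8 / 87.515 = -36.083 °C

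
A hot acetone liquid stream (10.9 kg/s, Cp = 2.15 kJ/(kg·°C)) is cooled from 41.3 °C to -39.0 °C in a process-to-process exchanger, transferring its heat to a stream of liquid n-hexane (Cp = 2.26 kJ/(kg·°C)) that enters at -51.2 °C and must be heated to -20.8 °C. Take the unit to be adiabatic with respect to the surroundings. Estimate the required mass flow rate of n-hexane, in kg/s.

Heat released by hot stream: Q = 10.9 × 2.15 × (41.3 − -39.0) = 1881.8 kJ/s
Energy balance on cold side (adiabatic exchanger): Q = ṁ_c·Cp_c·(T_c,out − T_c,in)
ṁ_c = 1881.8 / [2.26 × (-20.8 − -51.2)] = 27.39 kg/s

ṁ_c = 27.4 kg/s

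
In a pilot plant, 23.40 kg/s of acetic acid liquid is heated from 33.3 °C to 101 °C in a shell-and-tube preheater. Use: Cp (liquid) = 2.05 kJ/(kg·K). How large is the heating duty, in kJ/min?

Q = ṁ·Cp·ΔT = 23.40 × 2.05 × (101 − 33.3) = 3247.6 kJ/s
Heating duty = 194850 kJ/min

Q = 195000 kJ/min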